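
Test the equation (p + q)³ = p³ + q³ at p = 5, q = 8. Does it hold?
Fails

Substituting p = 5, q = 8:

LHS = (5 + 8)³ = 2197
RHS = 5³ + 8³ = 637

LHS ≠ RHS, so the equation does not hold at this point.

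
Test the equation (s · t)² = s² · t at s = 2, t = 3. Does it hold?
Substituting s = 2, t = 3:

LHS = (2 · 3)² = 36
RHS = 2² · 3 = 12

LHS ≠ RHS, so the equation does not hold at this point.

Answer: Fails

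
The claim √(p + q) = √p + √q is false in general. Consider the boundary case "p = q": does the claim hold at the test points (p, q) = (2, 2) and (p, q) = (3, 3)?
At (2, 2): LHS = 2 ≠ RHS = 2·√(2) ≈ 2.828
At (3, 3): LHS = √(6) ≈ 2.449 ≠ RHS = 2·√(3) ≈ 3.464

Answer: No, fails at both test points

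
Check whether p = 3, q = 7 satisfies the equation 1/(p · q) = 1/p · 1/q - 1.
Fails

Substituting p = 3, q = 7:

LHS = 1/(3 · 7) = 1/21
RHS = 1/3 · 1/7 - 1 = -20/21

LHS ≠ RHS, so the equation does not hold at this point.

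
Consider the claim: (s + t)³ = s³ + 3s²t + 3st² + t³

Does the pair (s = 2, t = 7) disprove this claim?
No

Substituting s = 2, t = 7:
LHS = (2 + 7)³ = 729
RHS = 2³ + 3·2²·7 + 3·2·7² + 7³ = 729

The sides agree, so this pair does not disprove the claim.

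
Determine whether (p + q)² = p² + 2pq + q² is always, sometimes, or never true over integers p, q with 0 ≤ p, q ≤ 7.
Always true

The identity holds for every pair in the range. For instance at (p, q) = (3, 5): both sides equal 64.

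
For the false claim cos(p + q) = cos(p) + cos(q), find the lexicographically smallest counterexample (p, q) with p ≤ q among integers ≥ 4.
Substituting (4, 4) into the claim:
LHS = cos(4 + 4) = cos(8) ≈ -0.1455
RHS = cos(4) + cos(4) = 2·cos(4) ≈ -1.307

Since LHS ≠ RHS, this pair disproves the claim, and no lexicographically smaller pair (p ≤ q, integers ≥ 4) does.

For instance (5, 10) is also a counterexample (LHS = cos(15) ≈ -0.7597, RHS = cos(10) + cos(5) ≈ -0.5554), but it's lexicographically larger.

Answer: (p, q) = (4, 4)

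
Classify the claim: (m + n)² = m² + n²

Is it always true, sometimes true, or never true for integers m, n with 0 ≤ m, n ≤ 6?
Sometimes true

It holds at (m, n) = (0, 0) (both sides equal 0), but fails at (m, n) = (5, 6) (LHS = 121, RHS = 61).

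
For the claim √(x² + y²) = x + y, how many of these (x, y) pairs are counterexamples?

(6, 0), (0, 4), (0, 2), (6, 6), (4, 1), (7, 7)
3

Testing each pair:
(6, 0): LHS = 6, RHS = 6 → satisfies claim
(0, 4): LHS = 4, RHS = 4 → satisfies claim
(0, 2): LHS = 2, RHS = 2 → satisfies claim
(6, 6): LHS = 6·√(2) ≈ 8.485, RHS = 12 → counterexample
(4, 1): LHS = √(17) ≈ 4.123, RHS = 5 → counterexample
(7, 7): LHS = 7·√(2) ≈ 9.899, RHS = 14 → counterexample

That makes 3 counterexamples.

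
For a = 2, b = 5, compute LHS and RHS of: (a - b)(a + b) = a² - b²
LHS = (2 - 5)(2 + 5) = -21
RHS = 2² - 5² = -21

LHS = RHS: the two sides agree.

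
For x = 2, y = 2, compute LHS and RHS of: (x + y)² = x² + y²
LHS = (2 + 2)² = 16
RHS = 2² + 2² = 8

LHS ≠ RHS, so the equation does not hold here.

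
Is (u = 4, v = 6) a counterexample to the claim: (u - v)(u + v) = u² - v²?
No

Substituting u = 4, v = 6:
LHS = (4 - 6)(4 + 6) = -20
RHS = 4² - 6² = -20

The sides agree, so this pair does not disprove the claim.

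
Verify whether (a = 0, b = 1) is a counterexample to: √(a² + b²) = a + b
No

Substituting a = 0, b = 1:
LHS = √(0² + 1²) = 1
RHS = 0 + 1 = 1

The sides agree, so this pair does not disprove the claim.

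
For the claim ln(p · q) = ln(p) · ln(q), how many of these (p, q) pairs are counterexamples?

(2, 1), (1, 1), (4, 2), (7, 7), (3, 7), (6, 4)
Testing each pair:
(2, 1): LHS = ln(2) ≈ 0.6931, RHS = 0 → counterexample
(1, 1): LHS = 0, RHS = 0 → satisfies claim
(4, 2): LHS = ln(8) ≈ 2.079, RHS = ln(2)·ln(4) ≈ 0.9609 → counterexample
(7, 7): LHS = ln(49) ≈ 3.892, RHS = ln(7)² ≈ 3.787 → counterexample
(3, 7): LHS = ln(21) ≈ 3.045, RHS = ln(3)·ln(7) ≈ 2.138 → counterexample
(6, 4): LHS = ln(24) ≈ 3.178, RHS = ln(4)·ln(6) ≈ 2.484 → counterexample

That makes 5 counterexamples.

Answer: 5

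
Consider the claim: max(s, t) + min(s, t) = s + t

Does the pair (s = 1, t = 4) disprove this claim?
No

Substituting s = 1, t = 4:
LHS = max(1, 4) + min(1, 4) = 5
RHS = 1 + 4 = 5

The sides agree, so this pair does not disprove the claim.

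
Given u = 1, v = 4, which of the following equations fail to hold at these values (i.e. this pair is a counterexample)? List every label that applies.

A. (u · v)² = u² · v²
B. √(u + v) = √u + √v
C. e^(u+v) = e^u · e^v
Evaluating each claim at the given values:
A. LHS = 16, RHS = 16 → holds here (LHS = RHS)
B. LHS = √(5) ≈ 2.236, RHS = 3 → fails here (LHS ≠ RHS)
C. LHS = e^5 ≈ 148.4, RHS = e^5 ≈ 148.4 → holds here (LHS = RHS)

Answer: B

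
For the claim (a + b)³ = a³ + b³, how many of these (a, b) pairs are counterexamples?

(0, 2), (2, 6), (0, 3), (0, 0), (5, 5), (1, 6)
3

Testing each pair:
(0, 2): LHS = 8, RHS = 8 → satisfies claim
(2, 6): LHS = 512, RHS = 224 → counterexample
(0, 3): LHS = 27, RHS = 27 → satisfies claim
(0, 0): LHS = 0, RHS = 0 → satisfies claim
(5, 5): LHS = 1000, RHS = 250 → counterexample
(1, 6): LHS = 343, RHS = 217 → counterexample

That makes 3 counterexamples.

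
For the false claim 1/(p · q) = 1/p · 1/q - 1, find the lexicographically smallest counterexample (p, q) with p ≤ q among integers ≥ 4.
Substituting (4, 4) into the claim:
LHS = 1/(4 · 4) = 1/16
RHS = 1/4 · 1/4 - 1 = -15/16

Since LHS ≠ RHS, this pair disproves the claim, and no lexicographically smaller pair (p ≤ q, integers ≥ 4) does.

For instance (4, 7) is also a counterexample (LHS = 1/28, RHS = -27/28), but it's lexicographically larger.

Answer: (p, q) = (4, 4)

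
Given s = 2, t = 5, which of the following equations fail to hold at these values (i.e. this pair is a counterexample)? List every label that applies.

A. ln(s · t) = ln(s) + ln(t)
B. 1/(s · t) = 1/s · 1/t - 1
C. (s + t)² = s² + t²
B, C

Evaluating each claim at the given values:
A. LHS = ln(10) ≈ 2.303, RHS = ln(2) + ln(5) ≈ 2.303 → holds here (LHS = RHS)
B. LHS = 1/10, RHS = -9/10 → fails here (LHS ≠ RHS)
C. LHS = 49, RHS = 29 → fails here (LHS ≠ RHS)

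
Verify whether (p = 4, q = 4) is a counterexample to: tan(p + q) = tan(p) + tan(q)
Substituting p = 4, q = 4:
LHS = tan(4 + 4) = tan(8) ≈ -6.8
RHS = tan(4) + tan(4) = 2·tan(4) ≈ 2.316

Since LHS ≠ RHS, this pair disproves the claim.

Answer: Yes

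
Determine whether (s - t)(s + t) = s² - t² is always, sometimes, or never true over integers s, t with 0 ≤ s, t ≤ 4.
Always true

The identity holds for every pair in the range. For instance at (s, t) = (2, 0): both sides equal 4.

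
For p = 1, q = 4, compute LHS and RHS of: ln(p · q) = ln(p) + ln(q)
LHS = ln(1 · 4) = ln(4) ≈ 1.386
RHS = ln(1) + ln(4) = ln(4) ≈ 1.386

LHS = RHS: the two sides agree.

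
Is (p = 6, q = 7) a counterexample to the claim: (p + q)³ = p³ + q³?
Substituting p = 6, q = 7:
LHS = (6 + 7)³ = 2197
RHS = 6³ + 7³ = 559

Since LHS ≠ RHS, this pair disproves the claim.

Answer: Yes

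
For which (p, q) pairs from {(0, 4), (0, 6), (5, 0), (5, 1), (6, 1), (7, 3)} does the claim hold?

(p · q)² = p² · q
(0, 4), (0, 6), (5, 0), (5, 1), (6, 1)

Testing each pair:
(0, 4): LHS = 0, RHS = 0 → holds
(0, 6): LHS = 0, RHS = 0 → holds
(5, 0): LHS = 0, RHS = 0 → holds
(5, 1): LHS = 25, RHS = 25 → holds
(6, 1): LHS = 36, RHS = 36 → holds
(7, 3): LHS = 441, RHS = 147 → fails

5 of 6 pairs satisfy the claim.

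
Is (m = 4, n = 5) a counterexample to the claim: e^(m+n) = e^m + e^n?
Yes

Substituting m = 4, n = 5:
LHS = e^(4+5) = e^9 ≈ 8103
RHS = e^4 + e^5 ≈ 203

Since LHS ≠ RHS, this pair disproves the claim.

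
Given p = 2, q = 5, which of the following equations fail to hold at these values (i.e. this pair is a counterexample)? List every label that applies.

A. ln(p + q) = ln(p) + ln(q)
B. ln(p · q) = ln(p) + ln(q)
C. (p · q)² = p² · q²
A

Evaluating each claim at the given values:
A. LHS = ln(7) ≈ 1.946, RHS = ln(2) + ln(5) ≈ 2.303 → fails here (LHS ≠ RHS)
B. LHS = ln(10) ≈ 2.303, RHS = ln(2) + ln(5) ≈ 2.303 → holds here (LHS = RHS)
C. LHS = 100, RHS = 100 → holds here (LHS = RHS)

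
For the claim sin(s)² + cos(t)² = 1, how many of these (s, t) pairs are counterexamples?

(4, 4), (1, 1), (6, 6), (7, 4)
1

Testing each pair:
(4, 4): LHS = cos(4)² + sin(4)² = 1, RHS = 1 → satisfies claim
(1, 1): LHS = cos(1)² + sin(1)² = 1, RHS = 1 → satisfies claim
(6, 6): LHS = sin(6)² + cos(6)² = 1, RHS = 1 → satisfies claim
(7, 4): LHS = cos(4)² + sin(7)² ≈ 0.8589, RHS = 1 → counterexample

That makes 1 counterexample.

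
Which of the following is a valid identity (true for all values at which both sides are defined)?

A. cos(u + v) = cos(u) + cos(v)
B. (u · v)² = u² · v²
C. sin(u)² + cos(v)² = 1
B

A: fails at (2, 5) — LHS = cos(7) ≈ 0.7539, RHS = cos(2) + cos(5) ≈ -0.1325.
B: holds — e.g. at (4, 4), both sides equal 256.
C: fails at (0, 1) — LHS = cos(1)² ≈ 0.2919, RHS = 1.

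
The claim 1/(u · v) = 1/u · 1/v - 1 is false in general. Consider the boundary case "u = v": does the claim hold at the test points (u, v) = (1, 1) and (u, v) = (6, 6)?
No, fails at both test points

At (1, 1): LHS = 1 ≠ RHS = 0
At (6, 6): LHS = 1/36 ≠ RHS = -35/36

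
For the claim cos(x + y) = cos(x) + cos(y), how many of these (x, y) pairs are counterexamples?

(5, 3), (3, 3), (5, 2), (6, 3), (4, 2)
Testing each pair:
(5, 3): LHS = cos(8) ≈ -0.1455, RHS = cos(3) + cos(5) ≈ -0.7063 → counterexample
(3, 3): LHS = cos(6) ≈ 0.9602, RHS = 2·cos(3) ≈ -1.98 → counterexample
(5, 2): LHS = cos(7) ≈ 0.7539, RHS = cos(2) + cos(5) ≈ -0.1325 → counterexample
(6, 3): LHS = cos(9) ≈ -0.9111, RHS = cos(3) + cos(6) ≈ -0.02982 → counterexample
(4, 2): LHS = cos(6) ≈ 0.9602, RHS = cos(4) + cos(2) ≈ -1.07 → counterexample

That makes 5 counterexamples.

Answer: 5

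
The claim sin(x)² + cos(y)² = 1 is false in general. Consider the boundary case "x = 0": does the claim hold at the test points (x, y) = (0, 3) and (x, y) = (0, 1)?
At (0, 3): LHS = cos(3)² ≈ 0.9801 ≠ RHS = 1
At (0, 1): LHS = cos(1)² ≈ 0.2919 ≠ RHS = 1

Answer: No, fails at both test points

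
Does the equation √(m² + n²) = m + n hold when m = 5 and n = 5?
Substituting m = 5, n = 5:

LHS = √(5² + 5²) = 5·√(2) ≈ 7.071
RHS = 5 + 5 = 10

LHS ≠ RHS, so the equation does not hold at this point.

Answer: Fails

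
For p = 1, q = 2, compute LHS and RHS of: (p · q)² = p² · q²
LHS = (1 · 2)² = 4
RHS = 1² · 2² = 4

LHS = RHS: the two sides agree.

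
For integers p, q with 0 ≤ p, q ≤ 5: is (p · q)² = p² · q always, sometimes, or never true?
Sometimes true

It holds at (p, q) = (0, 1) (both sides equal 0), but fails at (p, q) = (1, 2) (LHS = 4, RHS = 2).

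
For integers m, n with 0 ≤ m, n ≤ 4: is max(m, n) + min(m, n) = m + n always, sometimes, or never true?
Always true

The identity holds for every pair in the range. For instance at (m, n) = (3, 4): both sides equal 7.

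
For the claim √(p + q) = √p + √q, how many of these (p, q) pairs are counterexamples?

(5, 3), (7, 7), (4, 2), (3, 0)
Testing each pair:
(5, 3): LHS = 2·√(2) ≈ 2.828, RHS = √(3) + √(5) ≈ 3.968 → counterexample
(7, 7): LHS = √(14) ≈ 3.742, RHS = 2·√(7) ≈ 5.292 → counterexample
(4, 2): LHS = √(6) ≈ 2.449, RHS = √(2) + 2 ≈ 3.414 → counterexample
(3, 0): LHS = √(3) ≈ 1.732, RHS = √(3) ≈ 1.732 → satisfies claim

That makes 3 counterexamples.

Answer: 3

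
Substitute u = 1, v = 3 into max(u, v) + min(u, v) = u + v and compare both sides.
LHS = max(1, 3) + min(1, 3) = 4
RHS = 1 + 3 = 4

LHS = RHS: the two sides agree.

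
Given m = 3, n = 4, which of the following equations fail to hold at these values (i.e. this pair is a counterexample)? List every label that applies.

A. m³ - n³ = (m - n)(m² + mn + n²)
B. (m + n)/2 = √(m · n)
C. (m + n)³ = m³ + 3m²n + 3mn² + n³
B

Evaluating each claim at the given values:
A. LHS = -37, RHS = -37 → holds here (LHS = RHS)
B. LHS = 7/2, RHS = 2·√(3) ≈ 3.464 → fails here (LHS ≠ RHS)
C. LHS = 343, RHS = 343 → holds here (LHS = RHS)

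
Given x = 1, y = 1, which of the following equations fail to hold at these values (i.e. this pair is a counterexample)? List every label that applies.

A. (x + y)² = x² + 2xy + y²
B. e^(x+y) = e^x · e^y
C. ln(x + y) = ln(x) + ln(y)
C

Evaluating each claim at the given values:
A. LHS = 4, RHS = 4 → holds here (LHS = RHS)
B. LHS = e^2 ≈ 7.389, RHS = e^2 ≈ 7.389 → holds here (LHS = RHS)
C. LHS = ln(2) ≈ 0.6931, RHS = 0 → fails here (LHS ≠ RHS)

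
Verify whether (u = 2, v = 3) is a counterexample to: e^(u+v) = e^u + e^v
Substituting u = 2, v = 3:
LHS = e^(2+3) = e^5 ≈ 148.4
RHS = e^2 + e^3 ≈ 27.47

Since LHS ≠ RHS, this pair disproves the claim.

Answer: Yes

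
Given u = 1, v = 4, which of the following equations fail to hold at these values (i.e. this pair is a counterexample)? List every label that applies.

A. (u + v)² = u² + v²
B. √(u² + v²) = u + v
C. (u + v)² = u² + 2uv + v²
A, B

Evaluating each claim at the given values:
A. LHS = 25, RHS = 17 → fails here (LHS ≠ RHS)
B. LHS = √(17) ≈ 4.123, RHS = 5 → fails here (LHS ≠ RHS)
C. LHS = 25, RHS = 25 → holds here (LHS = RHS)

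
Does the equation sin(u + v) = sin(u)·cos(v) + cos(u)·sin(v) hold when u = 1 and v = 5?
Substituting u = 1, v = 5:

LHS = sin(1 + 5) = sin(6) ≈ -0.2794
RHS = sin(1)·cos(5) + cos(1)·sin(5) = sin(5)·cos(1) + sin(1)·cos(5) ≈ -0.2794

LHS = RHS, so the equation holds at this point.

Answer: Holds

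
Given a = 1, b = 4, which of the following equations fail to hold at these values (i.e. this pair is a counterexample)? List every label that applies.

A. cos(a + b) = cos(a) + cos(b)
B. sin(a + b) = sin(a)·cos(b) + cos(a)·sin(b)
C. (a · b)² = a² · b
A, C

Evaluating each claim at the given values:
A. LHS = cos(5) ≈ 0.2837, RHS = cos(4) + cos(1) ≈ -0.1133 → fails here (LHS ≠ RHS)
B. LHS = sin(5) ≈ -0.9589, RHS = sin(1)·cos(4) + sin(4)·cos(1) ≈ -0.9589 → holds here (LHS = RHS)
C. LHS = 16, RHS = 4 → fails here (LHS ≠ RHS)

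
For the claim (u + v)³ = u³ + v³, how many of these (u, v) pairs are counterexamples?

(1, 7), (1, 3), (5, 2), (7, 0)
Testing each pair:
(1, 7): LHS = 512, RHS = 344 → counterexample
(1, 3): LHS = 64, RHS = 28 → counterexample
(5, 2): LHS = 343, RHS = 133 → counterexample
(7, 0): LHS = 343, RHS = 343 → satisfies claim

That makes 3 counterexamples.

Answer: 3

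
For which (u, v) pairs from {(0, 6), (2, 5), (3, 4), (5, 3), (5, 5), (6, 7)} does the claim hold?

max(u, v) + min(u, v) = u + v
All pairs

Testing each pair:
(0, 6): LHS = 6, RHS = 6 → holds
(2, 5): LHS = 7, RHS = 7 → holds
(3, 4): LHS = 7, RHS = 7 → holds
(5, 3): LHS = 8, RHS = 8 → holds
(5, 5): LHS = 10, RHS = 10 → holds
(6, 7): LHS = 13, RHS = 13 → holds

Every pair satisfies the claim.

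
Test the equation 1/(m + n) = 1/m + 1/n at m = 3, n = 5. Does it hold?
Substituting m = 3, n = 5:

LHS = 1/(3 + 5) = 1/8
RHS = 1/3 + 1/5 = 8/15

LHS ≠ RHS, so the equation does not hold at this point.

Answer: Fails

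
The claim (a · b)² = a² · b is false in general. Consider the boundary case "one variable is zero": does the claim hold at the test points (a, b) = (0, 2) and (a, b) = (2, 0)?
Yes, holds at both test points

At (0, 2): LHS = 0, RHS = 0 → equal
At (2, 0): LHS = 0, RHS = 0 → equal

So the claim does hold at both of these boundary points, even though it is not an identity.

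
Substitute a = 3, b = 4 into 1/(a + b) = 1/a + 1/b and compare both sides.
LHS = 1/(3 + 4) = 1/7
RHS = 1/3 + 1/4 = 7/12

LHS ≠ RHS, so the equation does not hold here.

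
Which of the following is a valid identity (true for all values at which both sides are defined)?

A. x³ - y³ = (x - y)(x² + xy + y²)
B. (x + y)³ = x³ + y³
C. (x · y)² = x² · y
A: holds — e.g. at (2, 7), both sides equal -335.
B: fails at (3, 3) — LHS = 216, RHS = 54.
C: fails at (2, 4) — LHS = 64, RHS = 16.

Answer: A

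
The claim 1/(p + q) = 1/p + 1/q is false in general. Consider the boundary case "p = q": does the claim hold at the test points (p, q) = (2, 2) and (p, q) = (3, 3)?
At (2, 2): LHS = 1/4 ≠ RHS = 1
At (3, 3): LHS = 1/6 ≠ RHS = 2/3

Answer: No, fails at both test points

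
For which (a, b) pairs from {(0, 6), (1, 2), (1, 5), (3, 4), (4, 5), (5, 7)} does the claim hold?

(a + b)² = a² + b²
Testing each pair:
(0, 6): LHS = 36, RHS = 36 → holds
(1, 2): LHS = 9, RHS = 5 → fails
(1, 5): LHS = 36, RHS = 26 → fails
(3, 4): LHS = 49, RHS = 25 → fails
(4, 5): LHS = 81, RHS = 41 → fails
(5, 7): LHS = 144, RHS = 74 → fails

1 of 6 pairs satisfies the claim.

Answer: (0, 6)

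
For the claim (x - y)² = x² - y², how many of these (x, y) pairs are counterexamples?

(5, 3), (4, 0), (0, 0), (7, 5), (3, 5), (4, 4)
3

Testing each pair:
(5, 3): LHS = 4, RHS = 16 → counterexample
(4, 0): LHS = 16, RHS = 16 → satisfies claim
(0, 0): LHS = 0, RHS = 0 → satisfies claim
(7, 5): LHS = 4, RHS = 24 → counterexample
(3, 5): LHS = 4, RHS = -16 → counterexample
(4, 4): LHS = 0, RHS = 0 → satisfies claim

That makes 3 counterexamples.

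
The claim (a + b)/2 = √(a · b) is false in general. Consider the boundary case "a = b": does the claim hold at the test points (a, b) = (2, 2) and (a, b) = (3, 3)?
Yes, holds at both test points

At (2, 2): LHS = 2, RHS = 2 → equal
At (3, 3): LHS = 3, RHS = 3 → equal

So the claim does hold at both of these boundary points, even though it is not an identity.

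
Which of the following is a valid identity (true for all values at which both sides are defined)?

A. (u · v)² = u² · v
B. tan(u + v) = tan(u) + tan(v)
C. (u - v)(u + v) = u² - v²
A: fails at (5, 8) — LHS = 1600, RHS = 200.
B: fails at (1, 1) — LHS = tan(2) ≈ -2.185, RHS = 2·tan(1) ≈ 3.115.
C: holds — e.g. at (1, 2), both sides equal -3.

Answer: C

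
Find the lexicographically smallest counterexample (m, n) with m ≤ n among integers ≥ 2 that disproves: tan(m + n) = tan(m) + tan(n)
(m, n) = (2, 2)

Substituting (2, 2) into the claim:
LHS = tan(2 + 2) = tan(4) ≈ 1.158
RHS = tan(2) + tan(2) = 2·tan(2) ≈ -4.37

Since LHS ≠ RHS, this pair disproves the claim, and no lexicographically smaller pair (m ≤ n, integers ≥ 2) does.

For instance (4, 9) is also a counterexample (LHS = tan(13) ≈ 0.463, RHS = tan(9) + tan(4) ≈ 0.7055), but it's lexicographically larger.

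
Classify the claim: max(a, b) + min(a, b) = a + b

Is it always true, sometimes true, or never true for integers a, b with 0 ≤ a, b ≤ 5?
The identity holds for every pair in the range. For instance at (a, b) = (4, 1): both sides equal 5.

Answer: Always true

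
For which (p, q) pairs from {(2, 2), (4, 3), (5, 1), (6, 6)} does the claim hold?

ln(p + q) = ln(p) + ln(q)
(2, 2)

Testing each pair:
(2, 2): LHS = ln(4) ≈ 1.386, RHS = 2·ln(2) ≈ 1.386 → holds
(4, 3): LHS = ln(7) ≈ 1.946, RHS = ln(3) + ln(4) ≈ 2.485 → fails
(5, 1): LHS = ln(6) ≈ 1.792, RHS = ln(5) ≈ 1.609 → fails
(6, 6): LHS = ln(12) ≈ 2.485, RHS = 2·ln(6) ≈ 3.584 → fails

1 of 4 pairs satisfies the claim.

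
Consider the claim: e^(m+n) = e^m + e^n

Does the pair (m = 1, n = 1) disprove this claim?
Yes

Substituting m = 1, n = 1:
LHS = e^(1+1) = e^2 ≈ 7.389
RHS = e^1 + e^1 = 2·e ≈ 5.437

Since LHS ≠ RHS, this pair disproves the claim.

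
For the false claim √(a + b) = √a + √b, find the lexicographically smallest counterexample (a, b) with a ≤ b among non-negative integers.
At (0, 0): both sides equal 0, so it holds there.

Substituting (1, 1) into the claim:
LHS = √(1 + 1) = √(2) ≈ 1.414
RHS = √1 + √1 = 2

Since LHS ≠ RHS, this pair disproves the claim, and no lexicographically smaller pair (a ≤ b, non-negative integers) does.

For instance (2, 7) is also a counterexample (LHS = 3, RHS = √(2) + √(7) ≈ 4.06), but it's lexicographically larger.

Answer: (a, b) = (1, 1)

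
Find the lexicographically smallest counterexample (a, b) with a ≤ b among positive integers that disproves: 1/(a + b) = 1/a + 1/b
Substituting (1, 1) into the claim:
LHS = 1/(1 + 1) = 1/2
RHS = 1/1 + 1/1 = 2

Since LHS ≠ RHS, this pair disproves the claim, and no lexicographically smaller pair (a ≤ b, positive integers) does.

For instance (2, 5) is also a counterexample (LHS = 1/7, RHS = 7/10), but it's lexicographically larger.

Answer: (a, b) = (1, 1)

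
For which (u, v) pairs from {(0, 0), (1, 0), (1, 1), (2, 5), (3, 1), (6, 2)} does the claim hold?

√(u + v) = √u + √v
(0, 0), (1, 0)

Testing each pair:
(0, 0): LHS = 0, RHS = 0 → holds
(1, 0): LHS = 1, RHS = 1 → holds
(1, 1): LHS = √(2) ≈ 1.414, RHS = 2 → fails
(2, 5): LHS = √(7) ≈ 2.646, RHS = √(2) + √(5) ≈ 3.65 → fails
(3, 1): LHS = 2, RHS = 1 + √(3) ≈ 2.732 → fails
(6, 2): LHS = 2·√(2) ≈ 2.828, RHS = √(2) + √(6) ≈ 3.864 → fails

2 of 6 pairs satisfy the claim.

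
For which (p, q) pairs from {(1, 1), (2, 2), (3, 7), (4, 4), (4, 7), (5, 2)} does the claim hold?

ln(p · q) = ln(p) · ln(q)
Testing each pair:
(1, 1): LHS = 0, RHS = 0 → holds
(2, 2): LHS = ln(4) ≈ 1.386, RHS = ln(2)² ≈ 0.4805 → fails
(3, 7): LHS = ln(21) ≈ 3.045, RHS = ln(3)·ln(7) ≈ 2.138 → fails
(4, 4): LHS = ln(16) ≈ 2.773, RHS = ln(4)² ≈ 1.922 → fails
(4, 7): LHS = ln(28) ≈ 3.332, RHS = ln(4)·ln(7) ≈ 2.698 → fails
(5, 2): LHS = ln(10) ≈ 2.303, RHS = ln(2)·ln(5) ≈ 1.116 → fails

1 of 6 pairs satisfies the claim.

Answer: (1, 1)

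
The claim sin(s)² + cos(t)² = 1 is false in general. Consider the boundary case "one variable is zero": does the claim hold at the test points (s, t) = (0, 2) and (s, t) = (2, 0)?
No, fails at both test points

At (0, 2): LHS = cos(2)² ≈ 0.1732 ≠ RHS = 1
At (2, 0): LHS = sin(2)² + 1 ≈ 1.827 ≠ RHS = 1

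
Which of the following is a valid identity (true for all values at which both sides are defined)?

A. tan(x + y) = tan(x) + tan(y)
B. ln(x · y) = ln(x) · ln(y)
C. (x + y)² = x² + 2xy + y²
A: fails at (4, 6) — LHS = tan(10) ≈ 0.6484, RHS = tan(6) + tan(4) ≈ 0.8668.
B: fails at (6, 7) — LHS = ln(42) ≈ 3.738, RHS = ln(6)·ln(7) ≈ 3.487.
C: holds — e.g. at (1, 3), both sides equal 16.

Answer: C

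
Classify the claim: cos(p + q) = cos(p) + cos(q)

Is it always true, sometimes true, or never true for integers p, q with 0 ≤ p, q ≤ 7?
The claim fails for every pair in the range. For instance at (p, q) = (3, 6): LHS = cos(9) ≈ -0.9111, RHS = cos(3) + cos(6) ≈ -0.02982.

Answer: Never true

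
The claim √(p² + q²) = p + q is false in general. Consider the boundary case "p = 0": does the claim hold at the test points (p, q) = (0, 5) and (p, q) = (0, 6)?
Yes, holds at both test points

At (0, 5): LHS = 5, RHS = 5 → equal
At (0, 6): LHS = 6, RHS = 6 → equal

So the claim does hold at both of these boundary points, even though it is not an identity.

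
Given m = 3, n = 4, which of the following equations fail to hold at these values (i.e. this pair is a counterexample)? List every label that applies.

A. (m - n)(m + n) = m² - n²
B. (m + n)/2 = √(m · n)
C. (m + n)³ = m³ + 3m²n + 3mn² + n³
B

Evaluating each claim at the given values:
A. LHS = -7, RHS = -7 → holds here (LHS = RHS)
B. LHS = 7/2, RHS = 2·√(3) ≈ 3.464 → fails here (LHS ≠ RHS)
C. LHS = 343, RHS = 343 → holds here (LHS = RHS)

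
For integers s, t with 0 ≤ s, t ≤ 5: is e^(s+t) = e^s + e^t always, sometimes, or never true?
Never true

The claim fails for every pair in the range. For instance at (s, t) = (1, 5): LHS = e^6 ≈ 403.4, RHS = e + e^5 ≈ 151.1.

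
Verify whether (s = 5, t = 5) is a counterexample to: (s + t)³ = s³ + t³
Substituting s = 5, t = 5:
LHS = (5 + 5)³ = 1000
RHS = 5³ + 5³ = 250

Since LHS ≠ RHS, this pair disproves the claim.

Answer: Yes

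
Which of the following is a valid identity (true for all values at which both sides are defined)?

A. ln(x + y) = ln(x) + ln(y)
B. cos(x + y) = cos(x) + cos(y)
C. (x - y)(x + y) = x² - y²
C

A: fails at (4, 6) — LHS = ln(10) ≈ 2.303, RHS = ln(4) + ln(6) ≈ 3.178.
B: fails at (3, 5) — LHS = cos(8) ≈ -0.1455, RHS = cos(3) + cos(5) ≈ -0.7063.
C: holds — e.g. at (5, 5), both sides equal 0.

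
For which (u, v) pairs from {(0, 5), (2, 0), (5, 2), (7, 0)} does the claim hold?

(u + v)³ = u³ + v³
Testing each pair:
(0, 5): LHS = 125, RHS = 125 → holds
(2, 0): LHS = 8, RHS = 8 → holds
(5, 2): LHS = 343, RHS = 133 → fails
(7, 0): LHS = 343, RHS = 343 → holds

3 of 4 pairs satisfy the claim.

Answer: (0, 5), (2, 0), (7, 0)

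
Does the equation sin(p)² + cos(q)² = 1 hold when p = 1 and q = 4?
Fails

Substituting p = 1, q = 4:

LHS = sin(1)² + cos(4)² ≈ 1.135
RHS = 1

LHS ≠ RHS, so the equation does not hold at this point.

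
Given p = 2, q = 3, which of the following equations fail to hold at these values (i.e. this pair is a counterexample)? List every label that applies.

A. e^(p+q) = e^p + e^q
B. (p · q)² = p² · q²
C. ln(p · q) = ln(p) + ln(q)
Evaluating each claim at the given values:
A. LHS = e^5 ≈ 148.4, RHS = e^2 + e^3 ≈ 27.47 → fails here (LHS ≠ RHS)
B. LHS = 36, RHS = 36 → holds here (LHS = RHS)
C. LHS = ln(6) ≈ 1.792, RHS = ln(2) + ln(3) ≈ 1.792 → holds here (LHS = RHS)

Answer: A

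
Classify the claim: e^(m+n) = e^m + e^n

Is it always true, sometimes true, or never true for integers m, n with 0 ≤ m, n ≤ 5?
Never true

The claim fails for every pair in the range. For instance at (m, n) = (2, 1): LHS = e^3 ≈ 20.09, RHS = e + e^2 ≈ 10.11.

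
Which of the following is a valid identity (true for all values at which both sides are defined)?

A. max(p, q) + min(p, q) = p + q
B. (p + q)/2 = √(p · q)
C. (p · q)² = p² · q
A: holds — e.g. at (0, 1), both sides equal 1.
B: fails at (5, 8) — LHS = 13/2, RHS = 2·√(10) ≈ 6.325.
C: fails at (2, 4) — LHS = 64, RHS = 16.

Answer: A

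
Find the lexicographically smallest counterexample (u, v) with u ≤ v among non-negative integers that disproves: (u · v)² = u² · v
(u, v) = (1, 2)

Substituting (1, 2) into the claim:
LHS = (1 · 2)² = 4
RHS = 1² · 2 = 2

Since LHS ≠ RHS, this pair disproves the claim, and no lexicographically smaller pair (u ≤ v, non-negative integers) does.

For instance (3, 5) is also a counterexample (LHS = 225, RHS = 45), but it's lexicographically larger.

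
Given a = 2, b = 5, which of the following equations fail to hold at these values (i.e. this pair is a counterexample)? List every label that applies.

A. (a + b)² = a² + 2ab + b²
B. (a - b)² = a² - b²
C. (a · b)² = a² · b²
B

Evaluating each claim at the given values:
A. LHS = 49, RHS = 49 → holds here (LHS = RHS)
B. LHS = 9, RHS = -21 → fails here (LHS ≠ RHS)
C. LHS = 100, RHS = 100 → holds here (LHS = RHS)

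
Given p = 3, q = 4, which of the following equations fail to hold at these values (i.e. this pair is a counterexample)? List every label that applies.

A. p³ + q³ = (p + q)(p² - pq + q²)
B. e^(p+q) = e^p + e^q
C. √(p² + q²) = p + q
B, C

Evaluating each claim at the given values:
A. LHS = 91, RHS = 91 → holds here (LHS = RHS)
B. LHS = e^7 ≈ 1097, RHS = e^3 + e^4 ≈ 74.68 → fails here (LHS ≠ RHS)
C. LHS = 5, RHS = 7 → fails here (LHS ≠ RHS)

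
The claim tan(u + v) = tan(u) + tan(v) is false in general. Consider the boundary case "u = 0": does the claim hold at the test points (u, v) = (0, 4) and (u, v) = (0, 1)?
Yes, holds at both test points

At (0, 4): LHS = tan(4) ≈ 1.158, RHS = tan(4) ≈ 1.158 → equal
At (0, 1): LHS = tan(1) ≈ 1.557, RHS = tan(1) ≈ 1.557 → equal

So the claim does hold at both of these boundary points, even though it is not an identity.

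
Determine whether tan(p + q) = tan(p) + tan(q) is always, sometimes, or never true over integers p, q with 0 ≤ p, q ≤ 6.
It holds at (p, q) = (5, 0) (both sides equal tan(5) ≈ -3.381), but fails at (p, q) = (2, 5) (LHS = tan(7) ≈ 0.8714, RHS = tan(5) + tan(2) ≈ -5.566).

Answer: Sometimes true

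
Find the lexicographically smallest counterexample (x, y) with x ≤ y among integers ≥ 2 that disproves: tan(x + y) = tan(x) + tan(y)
(x, y) = (2, 2)

Substituting (2, 2) into the claim:
LHS = tan(2 + 2) = tan(4) ≈ 1.158
RHS = tan(2) + tan(2) = 2·tan(2) ≈ -4.37

Since LHS ≠ RHS, this pair disproves the claim, and no lexicographically smaller pair (x ≤ y, integers ≥ 2) does.

For instance (4, 8) is also a counterexample (LHS = tan(12) ≈ -0.6359, RHS = tan(8) + tan(4) ≈ -5.642), but it's lexicographically larger.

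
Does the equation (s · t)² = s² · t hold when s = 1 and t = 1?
Substituting s = 1, t = 1:

LHS = (1 · 1)² = 1
RHS = 1² · 1 = 1

LHS = RHS, so the equation holds at this point.

Answer: Holds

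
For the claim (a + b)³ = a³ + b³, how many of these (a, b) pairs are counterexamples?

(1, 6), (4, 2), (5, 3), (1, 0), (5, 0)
Testing each pair:
(1, 6): LHS = 343, RHS = 217 → counterexample
(4, 2): LHS = 216, RHS = 72 → counterexample
(5, 3): LHS = 512, RHS = 152 → counterexample
(1, 0): LHS = 1, RHS = 1 → satisfies claim
(5, 0): LHS = 125, RHS = 125 → satisfies claim

That makes 3 counterexamples.

Answer: 3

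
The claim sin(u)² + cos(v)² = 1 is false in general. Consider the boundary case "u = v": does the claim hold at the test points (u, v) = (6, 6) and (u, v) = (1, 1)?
Yes, holds at both test points

At (6, 6): LHS = sin(6)² + cos(6)² = 1, RHS = 1 → equal
At (1, 1): LHS = cos(1)² + sin(1)² = 1, RHS = 1 → equal

So the claim does hold at both of these boundary points, even though it is not an identity.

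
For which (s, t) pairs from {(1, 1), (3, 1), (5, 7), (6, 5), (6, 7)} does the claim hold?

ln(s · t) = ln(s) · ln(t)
(1, 1)

Testing each pair:
(1, 1): LHS = 0, RHS = 0 → holds
(3, 1): LHS = ln(3) ≈ 1.099, RHS = 0 → fails
(5, 7): LHS = ln(35) ≈ 3.555, RHS = ln(5)·ln(7) ≈ 3.132 → fails
(6, 5): LHS = ln(30) ≈ 3.401, RHS = ln(5)·ln(6) ≈ 2.884 → fails
(6, 7): LHS = ln(42) ≈ 3.738, RHS = ln(6)·ln(7) ≈ 3.487 → fails

1 of 5 pairs satisfies the claim.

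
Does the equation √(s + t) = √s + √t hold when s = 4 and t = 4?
Fails

Substituting s = 4, t = 4:

LHS = √(4 + 4) = 2·√(2) ≈ 2.828
RHS = √4 + √4 = 4

LHS ≠ RHS, so the equation does not hold at this point.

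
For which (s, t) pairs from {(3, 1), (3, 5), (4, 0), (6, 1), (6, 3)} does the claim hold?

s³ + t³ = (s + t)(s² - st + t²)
All pairs

Testing each pair:
(3, 1): LHS = 28, RHS = 28 → holds
(3, 5): LHS = 152, RHS = 152 → holds
(4, 0): LHS = 64, RHS = 64 → holds
(6, 1): LHS = 217, RHS = 217 → holds
(6, 3): LHS = 243, RHS = 243 → holds

Every pair satisfies the claim.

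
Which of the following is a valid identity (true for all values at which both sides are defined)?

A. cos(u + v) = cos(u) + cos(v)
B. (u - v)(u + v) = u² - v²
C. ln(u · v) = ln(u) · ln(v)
B

A: fails at (5, 5) — LHS = cos(10) ≈ -0.8391, RHS = 2·cos(5) ≈ 0.5673.
B: holds — e.g. at (2, 4), both sides equal -12.
C: fails at (4, 5) — LHS = ln(20) ≈ 2.996, RHS = ln(4)·ln(5) ≈ 2.231.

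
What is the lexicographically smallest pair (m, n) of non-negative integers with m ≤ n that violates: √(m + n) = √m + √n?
Substituting (1, 1) into the claim:
LHS = √(1 + 1) = √(2) ≈ 1.414
RHS = √1 + √1 = 2

Since LHS ≠ RHS, this pair disproves the claim, and no lexicographically smaller pair (m ≤ n, non-negative integers) does.

For instance (2, 6) is also a counterexample (LHS = 2·√(2) ≈ 2.828, RHS = √(2) + √(6) ≈ 3.864), but it's lexicographically larger.

Answer: (m, n) = (1, 1)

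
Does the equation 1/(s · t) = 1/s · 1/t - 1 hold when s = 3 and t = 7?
Fails

Substituting s = 3, t = 7:

LHS = 1/(3 · 7) = 1/21
RHS = 1/3 · 1/7 - 1 = -20/21

LHS ≠ RHS, so the equation does not hold at this point.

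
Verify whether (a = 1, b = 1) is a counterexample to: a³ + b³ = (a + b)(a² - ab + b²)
Substituting a = 1, b = 1:
LHS = 1³ + 1³ = 2
RHS = (1 + 1)(1² - 1·1 + 1²) = 2

The sides agree, so this pair does not disprove the claim.

Answer: No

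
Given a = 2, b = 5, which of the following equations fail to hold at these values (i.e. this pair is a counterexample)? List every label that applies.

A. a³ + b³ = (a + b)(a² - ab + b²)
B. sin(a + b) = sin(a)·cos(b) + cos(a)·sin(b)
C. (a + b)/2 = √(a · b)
C

Evaluating each claim at the given values:
A. LHS = 133, RHS = 133 → holds here (LHS = RHS)
B. LHS = sin(7) ≈ 0.657, RHS = sin(2)·cos(5) + sin(5)·cos(2) ≈ 0.657 → holds here (LHS = RHS)
C. LHS = 7/2, RHS = √(10) ≈ 3.162 → fails here (LHS ≠ RHS)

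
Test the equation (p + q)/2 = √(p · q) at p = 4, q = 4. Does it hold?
Holds

Substituting p = 4, q = 4:

LHS = (4 + 4)/2 = 4
RHS = √(4 · 4) = 4

LHS = RHS, so the equation holds at this point.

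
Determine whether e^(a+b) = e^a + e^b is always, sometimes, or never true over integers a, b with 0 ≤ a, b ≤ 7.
Never true

The claim fails for every pair in the range. For instance at (a, b) = (4, 0): LHS = e^4 ≈ 54.6, RHS = 1 + e^4 ≈ 55.6.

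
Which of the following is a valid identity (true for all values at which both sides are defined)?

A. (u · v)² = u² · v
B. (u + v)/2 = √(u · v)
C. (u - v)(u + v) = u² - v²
A: fails at (5, 5) — LHS = 625, RHS = 125.
B: fails at (6, 7) — LHS = 13/2, RHS = √(42) ≈ 6.481.
C: holds — e.g. at (1, 3), both sides equal -8.

Answer: C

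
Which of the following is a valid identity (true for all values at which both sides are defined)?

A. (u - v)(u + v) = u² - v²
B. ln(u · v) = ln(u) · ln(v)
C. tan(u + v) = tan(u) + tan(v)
A

A: holds — e.g. at (5, 8), both sides equal -39.
B: fails at (3, 5) — LHS = ln(15) ≈ 2.708, RHS = ln(3)·ln(5) ≈ 1.768.
C: fails at (4, 4) — LHS = tan(8) ≈ -6.8, RHS = 2·tan(4) ≈ 2.316.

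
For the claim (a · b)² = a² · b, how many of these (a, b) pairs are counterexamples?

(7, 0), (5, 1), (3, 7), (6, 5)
Testing each pair:
(7, 0): LHS = 0, RHS = 0 → satisfies claim
(5, 1): LHS = 25, RHS = 25 → satisfies claim
(3, 7): LHS = 441, RHS = 63 → counterexample
(6, 5): LHS = 900, RHS = 180 → counterexample

That makes 2 counterexamples.

Answer: 2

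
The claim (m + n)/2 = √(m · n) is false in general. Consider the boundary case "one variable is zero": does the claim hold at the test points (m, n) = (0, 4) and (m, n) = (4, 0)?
No, fails at both test points

At (0, 4): LHS = 2 ≠ RHS = 0
At (4, 0): LHS = 2 ≠ RHS = 0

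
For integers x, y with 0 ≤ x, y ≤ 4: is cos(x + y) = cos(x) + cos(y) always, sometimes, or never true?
Never true

The claim fails for every pair in the range. For instance at (x, y) = (2, 2): LHS = cos(4) ≈ -0.6536, RHS = 2·cos(2) ≈ -0.8323.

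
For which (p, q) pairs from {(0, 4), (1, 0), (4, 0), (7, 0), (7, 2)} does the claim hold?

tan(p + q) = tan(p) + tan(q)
Testing each pair:
(0, 4): LHS = tan(4) ≈ 1.158, RHS = tan(4) ≈ 1.158 → holds
(1, 0): LHS = tan(1) ≈ 1.557, RHS = tan(1) ≈ 1.557 → holds
(4, 0): LHS = tan(4) ≈ 1.158, RHS = tan(4) ≈ 1.158 → holds
(7, 0): LHS = tan(7) ≈ 0.8714, RHS = tan(7) ≈ 0.8714 → holds
(7, 2): LHS = tan(9) ≈ -0.4523, RHS = tan(2) + tan(7) ≈ -1.314 → fails

4 of 5 pairs satisfy the claim.

Answer: (0, 4), (1, 0), (4, 0), (7, 0)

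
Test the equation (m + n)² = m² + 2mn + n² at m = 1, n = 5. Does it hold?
Holds

Substituting m = 1, n = 5:

LHS = (1 + 5)² = 36
RHS = 1² + 2·1·5 + 5² = 36

LHS = RHS, so the equation holds at this point.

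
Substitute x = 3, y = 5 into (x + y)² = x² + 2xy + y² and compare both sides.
LHS = (3 + 5)² = 64
RHS = 3² + 2·3·5 + 5² = 64

LHS = RHS: the two sides agree.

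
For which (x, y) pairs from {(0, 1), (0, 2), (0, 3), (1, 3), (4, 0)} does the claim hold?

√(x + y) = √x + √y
(0, 1), (0, 2), (0, 3), (4, 0)

Testing each pair:
(0, 1): LHS = 1, RHS = 1 → holds
(0, 2): LHS = √(2) ≈ 1.414, RHS = √(2) ≈ 1.414 → holds
(0, 3): LHS = √(3) ≈ 1.732, RHS = √(3) ≈ 1.732 → holds
(1, 3): LHS = 2, RHS = 1 + √(3) ≈ 2.732 → fails
(4, 0): LHS = 2, RHS = 2 → holds

4 of 5 pairs satisfy the claim.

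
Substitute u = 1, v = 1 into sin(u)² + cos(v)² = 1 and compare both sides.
LHS = sin(1)² + cos(1)² = 1
RHS = 1

LHS = RHS: the two sides agree.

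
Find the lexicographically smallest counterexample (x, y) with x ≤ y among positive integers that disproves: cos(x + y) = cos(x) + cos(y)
Substituting (1, 1) into the claim:
LHS = cos(1 + 1) = cos(2) ≈ -0.4161
RHS = cos(1) + cos(1) = 2·cos(1) ≈ 1.081

Since LHS ≠ RHS, this pair disproves the claim, and no lexicographically smaller pair (x ≤ y, positive integers) does.

For instance (4, 8) is also a counterexample (LHS = cos(12) ≈ 0.8439, RHS = cos(4) + cos(8) ≈ -0.7991), but it's lexicographically larger.

Answer: (x, y) = (1, 1)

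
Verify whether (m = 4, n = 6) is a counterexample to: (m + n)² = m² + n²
Substituting m = 4, n = 6:
LHS = (4 + 6)² = 100
RHS = 4² + 6² = 52

Since LHS ≠ RHS, this pair disproves the claim.

Answer: Yes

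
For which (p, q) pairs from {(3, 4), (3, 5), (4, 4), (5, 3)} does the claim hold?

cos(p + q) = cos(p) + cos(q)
None

Testing each pair:
(3, 4): LHS = cos(7) ≈ 0.7539, RHS = cos(3) + cos(4) ≈ -1.644 → fails
(3, 5): LHS = cos(8) ≈ -0.1455, RHS = cos(3) + cos(5) ≈ -0.7063 → fails
(4, 4): LHS = cos(8) ≈ -0.1455, RHS = 2·cos(4) ≈ -1.307 → fails
(5, 3): LHS = cos(8) ≈ -0.1455, RHS = cos(3) + cos(5) ≈ -0.7063 → fails

No pair satisfies the claim.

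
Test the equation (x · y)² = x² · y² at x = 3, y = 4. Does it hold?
Substituting x = 3, y = 4:

LHS = (3 · 4)² = 144
RHS = 3² · 4² = 144

LHS = RHS, so the equation holds at this point.

Answer: Holds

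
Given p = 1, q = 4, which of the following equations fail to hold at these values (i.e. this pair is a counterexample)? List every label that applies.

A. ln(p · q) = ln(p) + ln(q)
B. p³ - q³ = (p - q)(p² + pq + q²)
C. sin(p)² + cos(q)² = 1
Evaluating each claim at the given values:
A. LHS = ln(4) ≈ 1.386, RHS = ln(4) ≈ 1.386 → holds here (LHS = RHS)
B. LHS = -63, RHS = -63 → holds here (LHS = RHS)
C. LHS = cos(4)² + sin(1)² ≈ 1.135, RHS = 1 → fails here (LHS ≠ RHS)

Answer: C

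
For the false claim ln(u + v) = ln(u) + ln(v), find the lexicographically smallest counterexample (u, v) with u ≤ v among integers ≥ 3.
Substituting (3, 3) into the claim:
LHS = ln(3 + 3) = ln(6) ≈ 1.792
RHS = ln(3) + ln(3) = 2·ln(3) ≈ 2.197

Since LHS ≠ RHS, this pair disproves the claim, and no lexicographically smaller pair (u ≤ v, integers ≥ 3) does.

For instance (10, 10) is also a counterexample (LHS = ln(20) ≈ 2.996, RHS = 2·ln(10) ≈ 4.605), but it's lexicographically larger.

Answer: (u, v) = (3, 3)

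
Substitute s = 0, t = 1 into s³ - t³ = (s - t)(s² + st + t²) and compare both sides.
LHS = 0³ - 1³ = -1
RHS = (0 - 1)(0² + 0·1 + 1²) = -1

LHS = RHS: the two sides agree.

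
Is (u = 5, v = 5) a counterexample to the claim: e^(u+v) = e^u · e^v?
No

Substituting u = 5, v = 5:
LHS = e^(5+5) = e^10 ≈ 22026.5
RHS = e^5 · e^5 = e^10 ≈ 22026.5

The sides agree, so this pair does not disprove the claim.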